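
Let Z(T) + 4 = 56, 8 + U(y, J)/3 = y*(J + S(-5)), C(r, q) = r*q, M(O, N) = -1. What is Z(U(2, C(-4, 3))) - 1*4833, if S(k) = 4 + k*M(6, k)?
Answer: -4781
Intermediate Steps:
S(k) = 4 - k (S(k) = 4 + k*(-1) = 4 - k)
C(r, q) = q*r
U(y, J) = -24 + 3*y*(9 + J) (U(y, J) = -24 + 3*(y*(J + (4 - 1*(-5)))) = -24 + 3*(y*(J + (4 + 5))) = -24 + 3*(y*(J + 9)) = -24 + 3*(y*(9 + J)) = -24 + 3*y*(9 + J))
Z(T) = 52 (Z(T) = -4 + 56 = 52)
Z(U(2, C(-4, 3))) - 1*4833 = 52 - 1*4833 = 52 - 4833 = -4781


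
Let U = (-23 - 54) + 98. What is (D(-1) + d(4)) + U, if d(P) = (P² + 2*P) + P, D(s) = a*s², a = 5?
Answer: 54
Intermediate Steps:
D(s) = 5*s²
d(P) = P² + 3*P
U = 21 (U = -77 + 98 = 21)
(D(-1) + d(4)) + U = (5*(-1)² + 4*(3 + 4)) + 21 = (5*1 + 4*7) + 21 = (5 + 28) + 21 = 33 + 21 = 54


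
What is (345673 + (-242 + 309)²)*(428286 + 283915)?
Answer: 249385726562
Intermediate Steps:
(345673 + (-242 + 309)²)*(428286 + 283915) = (345673 + 67²)*712201 = (345673 + 4489)*712201 = 350162*712201 = 249385726562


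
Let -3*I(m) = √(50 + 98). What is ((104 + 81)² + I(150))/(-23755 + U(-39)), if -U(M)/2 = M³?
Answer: 34225/94883 - 2*√37/284649 ≈ 0.36066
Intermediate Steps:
I(m) = -2*√37/3 (I(m) = -√(50 + 98)/3 = -2*√37/3)
U(M) = -2*M³
((104 + 81)² + I(150))/(-23755 + U(-39)) = ((104 + 81)² - 2*√37/3)/(-23755 - 2*(-39)³) = (185² - 2*√37/3)/(-23755 - 2*(-59319)) = (34225 - 2*√37/3)/(-23755 + 118638) = (34225 - 2*√37/3)/94883 = (34225 - 2*√37/3)*(1/94883) = 34225/94883 - 2*√37/284649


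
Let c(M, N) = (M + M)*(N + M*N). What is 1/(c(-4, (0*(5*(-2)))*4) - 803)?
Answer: -1/803 ≈ -0.0012453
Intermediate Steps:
c(M, N) = 2*M*(N + M*N) (c(M, N) = (2*M)*(N + M*N) = 2*M*(N + M*N))
1/(c(-4, (0*(5*(-2)))*4) - 803) = 1/(2*(-4)*((0*(5*(-2)))*4)*(1 - 4) - 803) = 1/(2*(-4)*((0*(-10))*4)*(-3) - 803) = 1/(2*(-4)*(0*4)*(-3) - 803) = 1/(2*(-4)*0*(-3) - 803) = 1/(0 - 803) = 1/(-803) = -1/803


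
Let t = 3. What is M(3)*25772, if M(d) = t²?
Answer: 231948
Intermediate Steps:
M(d) = 9 (M(d) = 3² = 9)
M(3)*25772 = 9*25772 = 231948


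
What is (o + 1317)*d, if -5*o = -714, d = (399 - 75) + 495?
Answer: 5977881/5 ≈ 1.1956e+6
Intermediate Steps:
d = 819 (d = 324 + 495 = 819)
o = 714/5 (o = -1/5*(-714) = 714/5 ≈ 142.80)
(o + 1317)*d = (714/5 + 1317)*819 = (7299/5)*819 = 5977881/5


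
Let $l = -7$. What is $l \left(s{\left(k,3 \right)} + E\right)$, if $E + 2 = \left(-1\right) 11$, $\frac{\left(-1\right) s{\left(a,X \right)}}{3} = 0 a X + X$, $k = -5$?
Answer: $154$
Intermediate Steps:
$s{\left(a,X \right)} = - 3 X$ ($s{\left(a,X \right)} = - 3 \left(0 a X + X\right) = - 3 \left(0 X + X\right) = - 3 \left(0 + X\right) = - 3 X$)
$E = -13$ ($E = -2 - 11 = -13$)
$l \left(s{\left(k,3 \right)} + E\right) = - 7 \left(\left(-3\right) 3 - 13\right) = - 7 \left(-9 - 13\right) = \left(-7\right) \left(-22\right) = 154$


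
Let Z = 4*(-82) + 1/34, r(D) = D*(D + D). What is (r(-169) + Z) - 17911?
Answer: 1322023/34 ≈ 38883.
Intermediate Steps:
r(D) = 2*D² (r(D) = D*(2*D) = 2*D²)
Z = -11151/34 (Z = -328 + 1/34 = -11151/34 ≈ -327.97)
(r(-169) + Z) - 17911 = (2*(-169)² - 11151/34) - 17911 = (2*28561 - 11151/34) - 17911 = (57122 - 11151/34) - 17911 = 1930997/34 - 17911 = 1322023/34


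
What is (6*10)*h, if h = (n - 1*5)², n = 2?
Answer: 540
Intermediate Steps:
h = 9 (h = (2 - 1*5)² = (2 - 5)² = (-3)² = 9)
(6*10)*h = (6*10)*9 = 60*9 = 540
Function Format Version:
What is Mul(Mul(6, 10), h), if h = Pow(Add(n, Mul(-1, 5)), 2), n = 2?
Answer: 540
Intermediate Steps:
h = 9 (h = Pow(Add(2, Mul(-1, 5)), 2) = Pow(Add(2, -5), 2) = Pow(-3, 2) = 9)
Mul(Mul(6, 10), h) = Mul(Mul(6, 10), 9) = Mul(60, 9) = 540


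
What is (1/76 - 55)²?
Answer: 17464041/5776 ≈ 3023.6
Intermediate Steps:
(1/76 - 55)² = (-4179/76)² = 17464041/5776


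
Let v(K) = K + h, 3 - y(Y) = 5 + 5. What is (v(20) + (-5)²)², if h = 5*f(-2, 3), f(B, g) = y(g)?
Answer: 100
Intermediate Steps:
y(Y) = -7 (y(Y) = 3 - (5 + 5) = 3 - 1*10 = 3 - 10 = -7)
f(B, g) = -7
h = -35 (h = 5*(-7) = -35)
v(K) = -35 + K (v(K) = K - 35 = -35 + K)
(v(20) + (-5)²)² = ((-35 + 20) + (-5)²)² = (-15 + 25)² = 10² = 100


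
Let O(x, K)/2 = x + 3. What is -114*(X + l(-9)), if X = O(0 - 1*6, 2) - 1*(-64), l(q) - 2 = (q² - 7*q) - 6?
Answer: -22572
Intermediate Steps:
l(q) = -4 + q² - 7*q (l(q) = 2 + ((q² - 7*q) - 6) = 2 + (-6 + q² - 7*q) = -4 + q² - 7*q)
O(x, K) = 6 + 2*x (O(x, K) = 2*(x + 3) = 2*(3 + x) = 6 + 2*x)
X = 58 (X = (6 + 2*(0 - 1*6)) - 1*(-64) = (6 + 2*(0 - 6)) + 64 = (6 + 2*(-6)) + 64 = (6 - 12) + 64 = -6 + 64 = 58)
-114*(X + l(-9)) = -114*(58 + (-4 + (-9)² - 7*(-9))) = -114*(58 + (-4 + 81 + 63)) = -114*(58 + 140) = -114*198 = -22572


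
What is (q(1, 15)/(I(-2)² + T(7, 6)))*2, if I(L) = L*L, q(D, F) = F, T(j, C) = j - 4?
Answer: 30/19 ≈ 1.5789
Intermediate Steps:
T(j, C) = -4 + j
I(L) = L²
(q(1, 15)/(I(-2)² + T(7, 6)))*2 = (15/(((-2)²)² + (-4 + 7)))*2 = (15/(4² + 3))*2 = (15/(16 + 3))*2 = (15/19)*2 = 30/19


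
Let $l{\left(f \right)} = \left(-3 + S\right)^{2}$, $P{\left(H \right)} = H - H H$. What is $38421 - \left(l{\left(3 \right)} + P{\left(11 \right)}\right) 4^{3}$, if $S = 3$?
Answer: $45461$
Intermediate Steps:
$P{\left(H \right)} = H - H^{2}$
$l{\left(f \right)} = 0$ ($l{\left(f \right)} = \left(-3 + 3\right)^{2} = 0^{2} = 0$)
$38421 - \left(l{\left(3 \right)} + P{\left(11 \right)}\right) 4^{3} = 38421 - \left(0 + 11 \left(1 - 11\right)\right) 4^{3} = 38421 - \left(0 + 11 \left(1 - 11\right)\right) 64 = 38421 - \left(0 + 11 \left(-10\right)\right) 64 = 38421 - \left(0 - 110\right) 64 = 38421 - \left(-110\right) 64 = 38421 - -7040 = 38421 + 7040 = 45461$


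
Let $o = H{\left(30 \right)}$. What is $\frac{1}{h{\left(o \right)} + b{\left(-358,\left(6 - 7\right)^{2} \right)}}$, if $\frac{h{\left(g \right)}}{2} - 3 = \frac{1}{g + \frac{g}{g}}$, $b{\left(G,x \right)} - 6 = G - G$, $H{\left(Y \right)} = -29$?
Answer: $\frac{14}{167} \approx 0.083832$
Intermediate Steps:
$o = -29$
$b{\left(G,x \right)} = 6$ ($b{\left(G,x \right)} = 6 + \left(G - G\right) = 6 + 0 = 6$)
$h{\left(g \right)} = 6 + \frac{2}{1 + g}$ ($h{\left(g \right)} = 6 + \frac{2}{g + \frac{g}{g}} = 6 + \frac{2}{g + 1} = 6 + \frac{2}{1 + g}$)
$\frac{1}{h{\left(o \right)} + b{\left(-358,\left(6 - 7\right)^{2} \right)}} = \frac{1}{\frac{2 \left(4 + 3 \left(-29\right)\right)}{1 - 29} + 6} = \frac{1}{\frac{2 \left(4 - 87\right)}{-28} + 6} = \frac{1}{2 \left(- \frac{1}{28}\right) \left(-83\right) + 6} = \frac{1}{\frac{83}{14} + 6} = \frac{1}{\frac{167}{14}} = \frac{14}{167}$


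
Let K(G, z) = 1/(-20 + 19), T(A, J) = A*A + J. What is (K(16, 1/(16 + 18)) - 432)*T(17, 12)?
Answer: -130333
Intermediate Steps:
T(A, J) = J + A² (T(A, J) = A² + J = J + A²)
K(G, z) = -1 (K(G, z) = 1/(-1) = -1)
(K(16, 1/(16 + 18)) - 432)*T(17, 12) = (-1 - 432)*(12 + 17²) = -433*(12 + 289) = -433*301 = -130333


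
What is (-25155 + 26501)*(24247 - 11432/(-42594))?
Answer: 695066424950/21297 ≈ 3.2637e+7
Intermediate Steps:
(-25155 + 26501)*(24247 - 11432/(-42594)) = 1346*(24247 - 11432*(-1/42594)) = 1346*(24247 + 5716/21297) = 1346*(516394075/21297) = 695066424950/21297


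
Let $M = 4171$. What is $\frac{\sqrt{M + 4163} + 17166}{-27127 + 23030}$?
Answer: $- \frac{17166}{4097} - \frac{3 \sqrt{926}}{4097} \approx -4.2122$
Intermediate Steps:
$\frac{\sqrt{M + 4163} + 17166}{-27127 + 23030} = \frac{\sqrt{4171 + 4163} + 17166}{-27127 + 23030} = \frac{\sqrt{8334} + 17166}{-4097} = \left(3 \sqrt{926} + 17166\right) \left(- \frac{1}{4097}\right) = \left(17166 + 3 \sqrt{926}\right) \left(- \frac{1}{4097}\right) = - \frac{17166}{4097} - \frac{3 \sqrt{926}}{4097}$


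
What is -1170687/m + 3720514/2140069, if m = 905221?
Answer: 862536446191/1937235400249 ≈ 0.44524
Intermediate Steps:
-1170687/m + 3720514/2140069 = -1170687/905221 + 3720514/2140069 = 862536446191/1937235400249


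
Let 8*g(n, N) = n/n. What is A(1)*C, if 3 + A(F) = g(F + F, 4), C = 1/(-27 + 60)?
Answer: -23/264 ≈ -0.087121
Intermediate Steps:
g(n, N) = 1/8 (g(n, N) = (n/n)/8 = (1/8)*1 = 1/8)
C = 1/33 ≈ 0.030303
A(F) = -23/8 (A(F) = -3 + 1/8 = -23/8)
A(1)*C = -23/8*1/33 = -23/264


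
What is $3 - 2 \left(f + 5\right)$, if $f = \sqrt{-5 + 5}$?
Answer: $-7$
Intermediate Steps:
$f = 0$ ($f = \sqrt{0} = 0$)
$3 - 2 \left(f + 5\right) = 3 - 2 \left(0 + 5\right) = 3 - 10 = -7$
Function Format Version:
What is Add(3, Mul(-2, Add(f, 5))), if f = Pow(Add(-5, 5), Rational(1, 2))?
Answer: -7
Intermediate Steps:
f = 0 (f = Pow(0, Rational(1, 2)) = 0)
Add(3, Mul(-2, Add(f, 5))) = Add(3, Mul(-2, Add(0, 5))) = Add(3, Mul(-2, 5)) = Add(3, -10) = -7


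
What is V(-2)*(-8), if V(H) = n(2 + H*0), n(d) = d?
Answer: -16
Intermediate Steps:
V(H) = 2 (V(H) = 2 + H*0 = 2 + 0 = 2)
V(-2)*(-8) = 2*(-8) = -16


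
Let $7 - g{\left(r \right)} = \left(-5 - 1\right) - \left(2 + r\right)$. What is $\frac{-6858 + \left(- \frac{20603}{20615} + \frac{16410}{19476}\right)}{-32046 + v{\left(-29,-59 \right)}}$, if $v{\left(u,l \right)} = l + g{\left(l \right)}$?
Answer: $\frac{458922412133}{2151291807210} \approx 0.21332$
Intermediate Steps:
$g{\left(r \right)} = 15 + r$ ($g{\left(r \right)} = 7 - \left(\left(-5 - 1\right) - \left(2 + r\right)\right) = 7 - \left(-6 - \left(2 + r\right)\right) = 7 - \left(-8 - r\right) = 7 + \left(8 + r\right) = 15 + r$)
$v{\left(u,l \right)} = 15 + 2 l$ ($v{\left(u,l \right)} = l + \left(15 + l\right) = 15 + 2 l$)
$\frac{-6858 + \left(- \frac{20603}{20615} + \frac{16410}{19476}\right)}{-32046 + v{\left(-29,-59 \right)}} = \frac{-6858 + \left(- \frac{20603}{20615} + \frac{16410}{19476}\right)}{-32046 + \left(15 + 2 \left(-59\right)\right)} = \frac{-6858 + \left(\left(-20603\right) \frac{1}{20615} + 16410 \cdot \frac{1}{19476}\right)}{-32046 + \left(15 - 118\right)} = \frac{-6858 + \left(- \frac{20603}{20615} + \frac{2735}{3246}\right)}{-32046 - 103} = \frac{-6858 - \frac{10495313}{66916290}}{-32149} = \left(- \frac{458922412133}{66916290}\right) \left(- \frac{1}{32149}\right) = \frac{458922412133}{2151291807210}$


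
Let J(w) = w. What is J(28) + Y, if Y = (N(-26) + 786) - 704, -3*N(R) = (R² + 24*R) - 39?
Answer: 317/3 ≈ 105.67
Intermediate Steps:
N(R) = 13 - 8*R - R²/3 (N(R) = -((R² + 24*R) - 39)/3 = -(-39 + R² + 24*R)/3 = 13 - 8*R - R²/3)
Y = 233/3 (Y = ((13 - 8*(-26) - ⅓*(-26)²) + 786) - 704 = ((13 + 208 - ⅓*676) + 786) - 704 = ((13 + 208 - 676/3) + 786) - 704 = (-13/3 + 786) - 704 = 2345/3 - 704 = 233/3 ≈ 77.667)
J(28) + Y = 28 + 233/3 = 317/3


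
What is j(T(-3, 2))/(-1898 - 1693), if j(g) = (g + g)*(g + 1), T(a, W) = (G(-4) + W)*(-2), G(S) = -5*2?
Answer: -544/3591 ≈ -0.15149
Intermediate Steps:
G(S) = -10
T(a, W) = 20 - 2*W (T(a, W) = (-10 + W)*(-2) = 20 - 2*W)
j(g) = 2*g*(1 + g) (j(g) = (2*g)*(1 + g) = 2*g*(1 + g))
j(T(-3, 2))/(-1898 - 1693) = (2*(20 - 2*2)*(1 + (20 - 2*2)))/(-1898 - 1693) = (2*(20 - 4)*(1 + (20 - 4)))/(-3591) = (2*16*(1 + 16))*(-1/3591) = (2*16*17)*(-1/3591) = 544*(-1/3591) = -544/3591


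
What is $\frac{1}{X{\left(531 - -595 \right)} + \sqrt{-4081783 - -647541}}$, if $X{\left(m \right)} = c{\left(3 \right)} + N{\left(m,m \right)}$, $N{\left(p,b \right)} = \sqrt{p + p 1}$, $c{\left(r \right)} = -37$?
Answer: $\frac{1}{-37 + 2 \sqrt{563} + i \sqrt{3434242}} \approx 3.044 \cdot 10^{-6} - 0.0005396 i$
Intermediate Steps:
$N{\left(p,b \right)} = \sqrt{2} \sqrt{p}$ ($N{\left(p,b \right)} = \sqrt{p + p} = \sqrt{2 p} = \sqrt{2} \sqrt{p}$)
$X{\left(m \right)} = -37 + \sqrt{2} \sqrt{m}$
$\frac{1}{X{\left(531 - -595 \right)} + \sqrt{-4081783 - -647541}} = \frac{1}{\left(-37 + \sqrt{2} \sqrt{531 - -595}\right) + \sqrt{-4081783 - -647541}} = \frac{1}{\left(-37 + \sqrt{2} \sqrt{531 + 595}\right) + \sqrt{-4081783 + \left(-172 + 647713\right)}} = \frac{1}{\left(-37 + \sqrt{2} \sqrt{1126}\right) + \sqrt{-4081783 + 647541}} = \frac{1}{\left(-37 + 2 \sqrt{563}\right) + \sqrt{-3434242}} = \frac{1}{\left(-37 + 2 \sqrt{563}\right) + i \sqrt{3434242}} = \frac{1}{-37 + 2 \sqrt{563} + i \sqrt{3434242}}$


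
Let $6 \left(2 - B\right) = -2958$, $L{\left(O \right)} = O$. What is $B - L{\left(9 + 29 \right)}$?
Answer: $457$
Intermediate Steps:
$B = 495$ ($B = 2 - -493 = 2 + 493 = 495$)
$B - L{\left(9 + 29 \right)} = 495 - \left(9 + 29\right) = 495 - 38 = 457$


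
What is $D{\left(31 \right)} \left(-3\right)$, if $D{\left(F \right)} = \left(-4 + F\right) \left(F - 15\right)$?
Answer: $-1296$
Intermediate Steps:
$D{\left(F \right)} = \left(-15 + F\right) \left(-4 + F\right)$ ($D{\left(F \right)} = \left(-4 + F\right) \left(-15 + F\right) = \left(-15 + F\right) \left(-4 + F\right)$)
$D{\left(31 \right)} \left(-3\right) = \left(60 + 31^{2} - 589\right) \left(-3\right) = \left(60 + 961 - 589\right) \left(-3\right) = 432 \left(-3\right) = -1296$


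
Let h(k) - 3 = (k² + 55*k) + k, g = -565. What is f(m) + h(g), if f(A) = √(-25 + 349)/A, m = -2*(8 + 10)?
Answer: 575175/2 ≈ 2.8759e+5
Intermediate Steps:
m = -36 (m = -2*18 = -36)
h(k) = 3 + k² + 56*k (h(k) = 3 + ((k² + 55*k) + k) = 3 + (k² + 56*k) = 3 + k² + 56*k)
f(A) = 18/A (f(A) = √324/A = 18/A)
f(m) + h(g) = 18/(-36) + (3 + (-565)² + 56*(-565)) = 18*(-1/36) + (3 + 319225 - 31640) = -½ + 287588 = 575175/2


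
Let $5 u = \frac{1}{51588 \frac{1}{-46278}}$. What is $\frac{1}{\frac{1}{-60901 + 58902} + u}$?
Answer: $- \frac{28645670}{5153759} \approx -5.5582$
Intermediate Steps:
$u = - \frac{2571}{14330}$ ($u = \frac{1}{5 \frac{51588}{-46278}} = \frac{1}{5 \cdot 51588 \left(- \frac{1}{46278}\right)} = \frac{1}{5 \left(- \frac{2866}{2571}\right)} = \frac{1}{5} \left(- \frac{2571}{2866}\right) = - \frac{2571}{14330} \approx -0.17941$)
$\frac{1}{\frac{1}{-60901 + 58902} + u} = \frac{1}{\frac{1}{-60901 + 58902} - \frac{2571}{14330}} = \frac{1}{\frac{1}{-1999} - \frac{2571}{14330}} = \frac{1}{- \frac{1}{1999} - \frac{2571}{14330}} = \frac{1}{- \frac{5153759}{28645670}} = - \frac{28645670}{5153759}$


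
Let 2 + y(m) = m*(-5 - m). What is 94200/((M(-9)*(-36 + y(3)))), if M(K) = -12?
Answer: 3925/31 ≈ 126.61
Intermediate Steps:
y(m) = -2 + m*(-5 - m)
94200/((M(-9)*(-36 + y(3)))) = 94200/((-12*(-36 + (-2 - 1*3² - 5*3)))) = 94200/((-12*(-36 + (-2 - 1*9 - 15)))) = 94200/((-12*(-36 + (-2 - 9 - 15)))) = 94200/((-12*(-36 - 26))) = 94200/((-12*(-62))) = 94200/744 = 94200*(1/744) = 3925/31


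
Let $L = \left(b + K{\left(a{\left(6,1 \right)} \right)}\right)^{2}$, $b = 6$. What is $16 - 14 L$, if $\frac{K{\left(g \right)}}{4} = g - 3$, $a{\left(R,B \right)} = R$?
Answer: $-4520$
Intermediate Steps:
$K{\left(g \right)} = -12 + 4 g$ ($K{\left(g \right)} = 4 \left(g - 3\right) = 4 \left(-3 + g\right) = -12 + 4 g$)
$L = 324$ ($L = \left(6 + \left(-12 + 4 \cdot 6\right)\right)^{2} = \left(6 + \left(-12 + 24\right)\right)^{2} = \left(6 + 12\right)^{2} = 18^{2} = 324$)
$16 - 14 L = 16 - 4536 = -4520$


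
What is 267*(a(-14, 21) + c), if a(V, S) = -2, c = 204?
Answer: 53934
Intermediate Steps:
267*(a(-14, 21) + c) = 267*(-2 + 204) = 267*202 = 53934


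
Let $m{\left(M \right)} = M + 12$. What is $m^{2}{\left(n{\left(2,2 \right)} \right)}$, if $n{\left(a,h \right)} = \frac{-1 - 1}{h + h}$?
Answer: $\frac{529}{4} \approx 132.25$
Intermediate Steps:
$n{\left(a,h \right)} = - \frac{1}{h}$ ($n{\left(a,h \right)} = - \frac{2}{2 h} = - 2 \frac{1}{2 h} = - \frac{1}{h}$)
$m{\left(M \right)} = 12 + M$
$m^{2}{\left(n{\left(2,2 \right)} \right)} = \left(12 - \frac{1}{2}\right)^{2} = \left(\frac{23}{2}\right)^{2} = \frac{529}{4}$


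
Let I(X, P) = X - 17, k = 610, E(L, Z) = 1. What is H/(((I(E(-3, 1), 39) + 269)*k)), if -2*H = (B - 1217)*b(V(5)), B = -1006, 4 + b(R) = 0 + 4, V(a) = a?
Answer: 0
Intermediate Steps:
b(R) = 0 (b(R) = -4 + (0 + 4) = -4 + 4 = 0)
H = 0 (H = -(-1006 - 1217)*0/2 = -(-2223)*0/2 = -1/2*0 = 0)
I(X, P) = -17 + X
H/(((I(E(-3, 1), 39) + 269)*k)) = 0/((((-17 + 1) + 269)*610)) = 0/(((-16 + 269)*610)) = 0/((253*610)) = 0/154330 = 0*(1/154330) = 0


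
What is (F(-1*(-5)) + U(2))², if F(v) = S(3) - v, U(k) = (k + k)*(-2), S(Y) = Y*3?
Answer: 16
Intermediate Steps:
S(Y) = 3*Y
U(k) = -4*k (U(k) = (2*k)*(-2) = -4*k)
F(v) = 9 - v (F(v) = 3*3 - v = 9 - v)
(F(-1*(-5)) + U(2))² = ((9 - (-1)*(-5)) - 4*2)² = ((9 - 1*5) - 8)² = ((9 - 5) - 8)² = (4 - 8)² = (-4)² = 16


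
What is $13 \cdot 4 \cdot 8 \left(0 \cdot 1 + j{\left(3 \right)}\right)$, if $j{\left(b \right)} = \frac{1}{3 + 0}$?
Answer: $\frac{416}{3} \approx 138.67$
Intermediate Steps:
$j{\left(b \right)} = \frac{1}{3}$
$13 \cdot 4 \cdot 8 \left(0 \cdot 1 + j{\left(3 \right)}\right) = 13 \cdot 4 \cdot 8 \left(0 \cdot 1 + \frac{1}{3}\right) = 13 \cdot 32 \left(0 + \frac{1}{3}\right) = 416 \cdot \frac{1}{3} = \frac{416}{3}$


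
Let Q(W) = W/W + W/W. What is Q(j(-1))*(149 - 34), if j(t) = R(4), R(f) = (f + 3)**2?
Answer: 230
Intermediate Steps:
R(f) = (3 + f)**2
j(t) = 49 (j(t) = (3 + 4)**2 = 7**2 = 49)
Q(W) = 2 (Q(W) = 1 + 1 = 2)
Q(j(-1))*(149 - 34) = 2*(149 - 34) = 2*115 = 230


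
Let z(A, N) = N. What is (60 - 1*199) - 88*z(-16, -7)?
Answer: 477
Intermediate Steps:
(60 - 1*199) - 88*z(-16, -7) = (60 - 1*199) - 88*(-7) = (60 - 199) + 616 = -139 + 616 = 477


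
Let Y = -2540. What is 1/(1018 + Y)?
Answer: -1/1522 ≈ -0.00065703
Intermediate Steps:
1/(1018 + Y) = 1/(1018 - 2540) = 1/(-1522) = -1/1522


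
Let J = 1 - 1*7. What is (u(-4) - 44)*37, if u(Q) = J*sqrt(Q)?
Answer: -1628 - 444*I ≈ -1628.0 - 444.0*I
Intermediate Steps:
J = -6 (J = 1 - 7 = -6)
u(Q) = -6*sqrt(Q)
(u(-4) - 44)*37 = (-12*I - 44)*37 = (-44 - 12*I)*37 = -1628 - 444*I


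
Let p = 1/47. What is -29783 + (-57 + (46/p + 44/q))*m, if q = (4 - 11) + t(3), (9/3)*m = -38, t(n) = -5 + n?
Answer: -1522379/27 ≈ -56384.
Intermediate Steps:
m = -38/3 (m = (⅓)*(-38) = -38/3 ≈ -12.667)
q = -9 (q = (4 - 11) + (-5 + 3) = -7 - 2 = -9)
p = 1/47 ≈ 0.021277
-29783 + (-57 + (46/p + 44/q))*m = -29783 + (-57 + (46/(1/47) + 44/(-9)))*(-38/3) = -29783 + (-57 + (46*47 + 44*(-⅑)))*(-38/3) = -29783 + (-57 + (2162 - 44/9))*(-38/3) = -29783 + (-57 + 19414/9)*(-38/3) = -29783 + (18901/9)*(-38/3) = -29783 - 718238/27 = -1522379/27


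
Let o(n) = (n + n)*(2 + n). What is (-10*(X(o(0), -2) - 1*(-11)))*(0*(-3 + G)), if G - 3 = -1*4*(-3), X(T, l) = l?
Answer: 0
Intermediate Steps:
o(n) = 2*n*(2 + n) (o(n) = (2*n)*(2 + n) = 2*n*(2 + n))
G = 15 (G = 3 - 1*4*(-3) = 3 - 4*(-3) = 3 + 12 = 15)
(-10*(X(o(0), -2) - 1*(-11)))*(0*(-3 + G)) = (-10*(-2 - 1*(-11)))*(0*(-3 + 15)) = (-10*(-2 + 11))*(0*12) = -10*9*0 = -90*0 = 0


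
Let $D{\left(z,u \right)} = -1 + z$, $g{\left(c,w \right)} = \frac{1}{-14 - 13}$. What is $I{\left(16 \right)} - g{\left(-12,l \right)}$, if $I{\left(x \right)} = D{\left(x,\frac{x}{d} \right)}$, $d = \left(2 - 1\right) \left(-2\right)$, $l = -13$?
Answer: $\frac{406}{27} \approx 15.037$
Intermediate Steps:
$d = -2$ ($d = 1 \left(-2\right) = -2$)
$g{\left(c,w \right)} = - \frac{1}{27}$ ($g{\left(c,w \right)} = \frac{1}{-27} = - \frac{1}{27}$)
$I{\left(x \right)} = -1 + x$
$I{\left(16 \right)} - g{\left(-12,l \right)} = \left(-1 + 16\right) - - \frac{1}{27} = 15 + \frac{1}{27} = \frac{406}{27}$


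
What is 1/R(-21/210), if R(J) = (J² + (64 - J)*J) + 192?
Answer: 5/928 ≈ 0.0053879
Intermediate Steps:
R(J) = 192 + J² + J*(64 - J) (R(J) = (J² + J*(64 - J)) + 192 = 192 + J² + J*(64 - J))
1/R(-21/210) = 1/(192 + 64*(-21/210)) = 1/(192 + 64*(-21*1/210)) = 1/(192 + 64*(-⅒)) = 1/(192 - 32/5) = 1/(928/5) = 5/928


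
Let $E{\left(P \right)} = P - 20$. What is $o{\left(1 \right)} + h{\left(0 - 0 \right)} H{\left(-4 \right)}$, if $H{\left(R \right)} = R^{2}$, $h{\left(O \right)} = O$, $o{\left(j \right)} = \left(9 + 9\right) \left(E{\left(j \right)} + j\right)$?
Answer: $-324$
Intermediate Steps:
$E{\left(P \right)} = -20 + P$ ($E{\left(P \right)} = P - 20 = -20 + P$)
$o{\left(j \right)} = -360 + 36 j$ ($o{\left(j \right)} = \left(9 + 9\right) \left(\left(-20 + j\right) + j\right) = 18 \left(-20 + 2 j\right) = -360 + 36 j$)
$o{\left(1 \right)} + h{\left(0 - 0 \right)} H{\left(-4 \right)} = \left(-360 + 36 \cdot 1\right) + \left(0 - 0\right) \left(-4\right)^{2} = \left(-360 + 36\right) + \left(0 + 0\right) 16 = -324 + 0 \cdot 16 = -324 + 0 = -324$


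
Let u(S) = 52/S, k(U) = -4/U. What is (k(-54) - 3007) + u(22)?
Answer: -892355/297 ≈ -3004.6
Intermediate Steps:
(k(-54) - 3007) + u(22) = (-4/(-54) - 3007) + 52/22 = (-4*(-1/54) - 3007) + 52*(1/22) = (2/27 - 3007) + 26/11 = -81187/27 + 26/11 = -892355/297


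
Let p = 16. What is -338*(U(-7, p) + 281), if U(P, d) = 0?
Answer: -94978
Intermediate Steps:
-338*(U(-7, p) + 281) = -338*(0 + 281) = -338*281 = -94978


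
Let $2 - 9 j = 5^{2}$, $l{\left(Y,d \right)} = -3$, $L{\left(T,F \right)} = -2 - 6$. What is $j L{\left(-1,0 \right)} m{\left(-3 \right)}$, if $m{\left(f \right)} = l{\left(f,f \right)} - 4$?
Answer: $- \frac{1288}{9} \approx -143.11$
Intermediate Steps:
$L{\left(T,F \right)} = -8$ ($L{\left(T,F \right)} = -2 - 6 = -8$)
$m{\left(f \right)} = -7$ ($m{\left(f \right)} = -3 - 4 = -7$)
$j = - \frac{23}{9}$ ($j = \frac{2}{9} - \frac{5^{2}}{9} = \frac{2}{9} - \frac{25}{9} = - \frac{23}{9} \approx -2.5556$)
$j L{\left(-1,0 \right)} m{\left(-3 \right)} = - \frac{23 \left(\left(-8\right) \left(-7\right)\right)}{9} = \left(- \frac{23}{9}\right) 56 = - \frac{1288}{9}$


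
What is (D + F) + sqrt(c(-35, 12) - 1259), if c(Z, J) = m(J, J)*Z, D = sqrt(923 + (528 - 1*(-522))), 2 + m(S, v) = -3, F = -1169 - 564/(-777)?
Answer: -302583/259 + sqrt(1973) + 2*I*sqrt(271) ≈ -1123.9 + 32.924*I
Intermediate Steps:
F = -302583/259 (F = -1169 - 564*(-1)/777 = -1169 - 1*(-188/259) = -1169 + 188/259 = -302583/259 ≈ -1168.3)
m(S, v) = -5 (m(S, v) = -2 - 3 = -5)
D = sqrt(1973) (D = sqrt(923 + (528 + 522)) = sqrt(923 + 1050) = sqrt(1973) ≈ 44.418)
c(Z, J) = -5*Z
(D + F) + sqrt(c(-35, 12) - 1259) = (sqrt(1973) - 302583/259) + sqrt(-5*(-35) - 1259) = (-302583/259 + sqrt(1973)) + sqrt(175 - 1259) = (-302583/259 + sqrt(1973)) + sqrt(-1084) = (-302583/259 + sqrt(1973)) + 2*I*sqrt(271) = -302583/259 + sqrt(1973) + 2*I*sqrt(271)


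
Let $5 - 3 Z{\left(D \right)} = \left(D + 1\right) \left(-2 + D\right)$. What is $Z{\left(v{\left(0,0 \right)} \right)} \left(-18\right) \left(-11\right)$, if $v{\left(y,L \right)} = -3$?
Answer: $-330$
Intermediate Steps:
$Z{\left(D \right)} = \frac{5}{3} - \frac{\left(1 + D\right) \left(-2 + D\right)}{3}$ ($Z{\left(D \right)} = \frac{5}{3} - \frac{\left(D + 1\right) \left(-2 + D\right)}{3} = \frac{5}{3} - \frac{\left(1 + D\right) \left(-2 + D\right)}{3}$)
$Z{\left(v{\left(0,0 \right)} \right)} \left(-18\right) \left(-11\right) = \left(\frac{7}{3} - \frac{\left(-3\right)^{2}}{3} + \frac{1}{3} \left(-3\right)\right) \left(-18\right) \left(-11\right) = \left(\frac{7}{3} - 3 - 1\right) \left(-18\right) \left(-11\right) = \left(- \frac{5}{3}\right) \left(-18\right) \left(-11\right) = 30 \left(-11\right) = -330$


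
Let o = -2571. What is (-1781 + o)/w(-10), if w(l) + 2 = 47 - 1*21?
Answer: -544/3 ≈ -181.33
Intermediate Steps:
w(l) = 24 (w(l) = -2 + (47 - 1*21) = -2 + (47 - 21) = -2 + 26 = 24)
(-1781 + o)/w(-10) = (-1781 - 2571)/24 = -4352*1/24 = -544/3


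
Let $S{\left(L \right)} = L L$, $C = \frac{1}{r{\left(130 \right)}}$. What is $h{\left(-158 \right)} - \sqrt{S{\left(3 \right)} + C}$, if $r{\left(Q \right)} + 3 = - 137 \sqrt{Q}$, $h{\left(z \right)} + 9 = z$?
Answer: $-167 - \frac{\sqrt{26 + 1233 \sqrt{130}}}{\sqrt{3 + 137 \sqrt{130}}} \approx -170.0$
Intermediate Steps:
$h{\left(z \right)} = -9 + z$
$r{\left(Q \right)} = -3 - 137 \sqrt{Q}$
$C = \frac{1}{-3 - 137 \sqrt{130}} \approx -0.00063896$
$S{\left(L \right)} = L^{2}$
$h{\left(-158 \right)} - \sqrt{S{\left(3 \right)} + C} = \left(-9 - 158\right) - \sqrt{3^{2} + \left(\frac{3}{2439961} - \frac{137 \sqrt{130}}{2439961}\right)} = -167 - \sqrt{9 + \left(\frac{3}{2439961} - \frac{137 \sqrt{130}}{2439961}\right)} = -167 - \sqrt{\frac{21959652}{2439961} - \frac{137 \sqrt{130}}{2439961}}$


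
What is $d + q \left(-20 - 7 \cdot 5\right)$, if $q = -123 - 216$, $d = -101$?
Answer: $18544$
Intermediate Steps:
$q = -339$
$d + q \left(-20 - 7 \cdot 5\right) = -101 - 339 \left(-20 - 7 \cdot 5\right) = -101 - 339 \left(-20 - 35\right) = -101 - -18645 = -101 + 18645 = 18544$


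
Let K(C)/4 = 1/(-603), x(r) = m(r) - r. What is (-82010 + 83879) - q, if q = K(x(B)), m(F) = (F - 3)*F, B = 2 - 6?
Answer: 1127011/603 ≈ 1869.0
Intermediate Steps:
B = -4
m(F) = F*(-3 + F) (m(F) = (-3 + F)*F = F*(-3 + F))
x(r) = -r + r*(-3 + r) (x(r) = r*(-3 + r) - r = -r + r*(-3 + r))
K(C) = -4/603 (K(C) = 4/(-603) = 4*(-1/603) = -4/603)
q = -4/603 ≈ -0.0066335
(-82010 + 83879) - q = (-82010 + 83879) - 1*(-4/603) = 1869 + 4/603 = 1127011/603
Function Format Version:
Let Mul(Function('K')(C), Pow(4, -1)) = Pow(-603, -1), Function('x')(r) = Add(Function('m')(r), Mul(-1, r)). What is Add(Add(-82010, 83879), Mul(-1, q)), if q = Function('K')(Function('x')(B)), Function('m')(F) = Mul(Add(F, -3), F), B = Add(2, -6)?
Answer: Rational(1127011, 603) ≈ 1869.0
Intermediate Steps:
B = -4
Function('m')(F) = Mul(F, Add(-3, F)) (Function('m')(F) = Mul(Add(-3, F), F) = Mul(F, Add(-3, F)))
Function('x')(r) = Add(Mul(-1, r), Mul(r, Add(-3, r))) (Function('x')(r) = Add(Mul(r, Add(-3, r)), Mul(-1, r)) = Add(Mul(-1, r), Mul(r, Add(-3, r))))
Function('K')(C) = Rational(-4, 603) (Function('K')(C) = Mul(4, Pow(-603, -1)) = Mul(4, Rational(-1, 603)) = Rational(-4, 603))
q = Rational(-4, 603) ≈ -0.0066335
Add(Add(-82010, 83879), Mul(-1, q)) = Add(Add(-82010, 83879), Mul(-1, Rational(-4, 603))) = Add(1869, Rational(4, 603)) = Rational(1127011, 603)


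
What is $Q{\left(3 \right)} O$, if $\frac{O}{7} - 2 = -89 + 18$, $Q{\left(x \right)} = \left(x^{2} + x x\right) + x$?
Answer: $-10143$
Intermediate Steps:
$Q{\left(x \right)} = x + 2 x^{2}$ ($Q{\left(x \right)} = \left(x^{2} + x^{2}\right) + x = 2 x^{2} + x = x + 2 x^{2}$)
$O = -483$ ($O = 14 + 7 \left(-89 + 18\right) = 14 + 7 \left(-71\right) = 14 - 497 = -483$)
$Q{\left(3 \right)} O = 3 \left(1 + 2 \cdot 3\right) \left(-483\right) = 3 \left(1 + 6\right) \left(-483\right) = 3 \cdot 7 \left(-483\right) = 21 \left(-483\right) = -10143$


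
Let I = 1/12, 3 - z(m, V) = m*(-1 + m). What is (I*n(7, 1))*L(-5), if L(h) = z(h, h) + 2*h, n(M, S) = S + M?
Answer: -74/3 ≈ -24.667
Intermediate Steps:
z(m, V) = 3 - m*(-1 + m)
n(M, S) = M + S
L(h) = 3 - h² + 3*h (L(h) = (3 + h - h²) + 2*h = 3 - h² + 3*h)
I = 1/12 ≈ 0.083333
(I*n(7, 1))*L(-5) = ((7 + 1)/12)*(3 - 1*(-5)² + 3*(-5)) = ((1/12)*8)*(3 - 1*25 - 15) = 2*(3 - 25 - 15)/3 = (⅔)*(-37) = -74/3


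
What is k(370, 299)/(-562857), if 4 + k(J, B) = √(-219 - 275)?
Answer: 4/562857 - I*√494/562857 ≈ 7.1066e-6 - 3.9488e-5*I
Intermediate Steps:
k(J, B) = -4 + I*√494 (k(J, B) = -4 + √(-219 - 275) = -4 + √(-494) = -4 + I*√494)
k(370, 299)/(-562857) = (-4 + I*√494)/(-562857) = (-4 + I*√494)*(-1/562857) = 4/562857 - I*√494/562857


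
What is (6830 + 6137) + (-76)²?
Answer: 18743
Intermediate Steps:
(6830 + 6137) + (-76)² = 12967 + 5776 = 18743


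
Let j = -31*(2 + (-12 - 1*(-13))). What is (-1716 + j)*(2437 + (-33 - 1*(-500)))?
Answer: -5253336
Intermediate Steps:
j = -93 (j = -31*(2 + (-12 + 13)) = -31*(2 + 1) = -31*3 = -93)
(-1716 + j)*(2437 + (-33 - 1*(-500))) = (-1716 - 93)*(2437 + (-33 - 1*(-500))) = -1809*(2437 + (-33 + 500)) = -1809*(2437 + 467) = -1809*2904 = -5253336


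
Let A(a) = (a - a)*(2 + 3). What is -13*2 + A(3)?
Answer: -26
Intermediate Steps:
A(a) = 0 (A(a) = 0*5 = 0)
-13*2 + A(3) = -13*2 + 0 = -26 + 0 = -26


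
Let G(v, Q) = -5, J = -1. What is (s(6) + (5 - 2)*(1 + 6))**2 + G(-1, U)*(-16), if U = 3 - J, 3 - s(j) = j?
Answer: 404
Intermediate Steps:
s(j) = 3 - j
U = 4 (U = 3 - 1*(-1) = 3 + 1 = 4)
(s(6) + (5 - 2)*(1 + 6))**2 + G(-1, U)*(-16) = ((3 - 1*6) + (5 - 2)*(1 + 6))**2 - 5*(-16) = ((3 - 6) + 3*7)**2 + 80 = (-3 + 21)**2 + 80 = 18**2 + 80 = 324 + 80 = 404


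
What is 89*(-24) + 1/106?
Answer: -226415/106 ≈ -2136.0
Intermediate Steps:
89*(-24) + 1/106 = -2136 + 1*(1/106) = -2136 + 1/106 = -226415/106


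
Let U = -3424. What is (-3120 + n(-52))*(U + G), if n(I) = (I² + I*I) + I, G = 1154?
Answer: -5075720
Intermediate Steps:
n(I) = I + 2*I² (n(I) = (I² + I²) + I = 2*I² + I = I + 2*I²)
(-3120 + n(-52))*(U + G) = (-3120 - 52*(1 + 2*(-52)))*(-3424 + 1154) = (-3120 - 52*(1 - 104))*(-2270) = (-3120 - 52*(-103))*(-2270) = (-3120 + 5356)*(-2270) = 2236*(-2270) = -5075720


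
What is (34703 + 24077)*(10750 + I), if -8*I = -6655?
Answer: 1361565225/2 ≈ 6.8078e+8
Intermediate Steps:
I = 6655/8 (I = -⅛*(-6655) = 6655/8 ≈ 831.88)
(34703 + 24077)*(10750 + I) = (34703 + 24077)*(10750 + 6655/8) = 58780*(92655/8) = 1361565225/2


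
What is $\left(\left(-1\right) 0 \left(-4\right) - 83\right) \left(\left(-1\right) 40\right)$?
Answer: $3320$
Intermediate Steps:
$\left(\left(-1\right) 0 \left(-4\right) - 83\right) \left(\left(-1\right) 40\right) = \left(0 \left(-4\right) - 83\right) \left(-40\right) = \left(0 - 83\right) \left(-40\right) = \left(-83\right) \left(-40\right) = 3320$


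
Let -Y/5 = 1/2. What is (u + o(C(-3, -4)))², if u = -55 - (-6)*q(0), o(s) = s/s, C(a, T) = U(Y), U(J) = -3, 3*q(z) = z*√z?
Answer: 2916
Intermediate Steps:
Y = -5/2 ≈ -2.5000
q(z) = z^(3/2)/3 (q(z) = (z*√z)/3 = z^(3/2)/3)
C(a, T) = -3
o(s) = 1
u = -55 (u = -55 - (-6)*0^(3/2)/3 = -55 - (-6)*(⅓)*0 = -55 - (-6)*0 = -55 - 1*0 = -55 + 0 = -55)
(u + o(C(-3, -4)))² = (-55 + 1)² = (-54)² = 2916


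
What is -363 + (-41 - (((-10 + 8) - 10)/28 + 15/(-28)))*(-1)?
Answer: -9043/28 ≈ -322.96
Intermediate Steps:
-363 + (-41 - (((-10 + 8) - 10)/28 + 15/(-28)))*(-1) = -363 + (-41 - ((-2 - 10)*(1/28) + 15*(-1/28)))*(-1) = -363 + (-41 - (-12*1/28 - 15/28))*(-1) = -363 + (-41 - (-3/7 - 15/28))*(-1) = -363 + (-41 - 1*(-27/28))*(-1) = -363 + (-41 + 27/28)*(-1) = -363 - 1121/28*(-1) = -363 + 1121/28 = -9043/28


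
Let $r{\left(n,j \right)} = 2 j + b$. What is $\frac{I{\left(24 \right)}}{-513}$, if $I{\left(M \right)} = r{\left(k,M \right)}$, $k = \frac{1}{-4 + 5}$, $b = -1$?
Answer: $- \frac{47}{513} \approx -0.091618$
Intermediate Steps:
$k = 1$ ($k = 1^{-1} = 1$)
$r{\left(n,j \right)} = -1 + 2 j$ ($r{\left(n,j \right)} = 2 j - 1 = -1 + 2 j$)
$I{\left(M \right)} = -1 + 2 M$
$\frac{I{\left(24 \right)}}{-513} = \frac{-1 + 2 \cdot 24}{-513} = \left(-1 + 48\right) \left(- \frac{1}{513}\right) = 47 \left(- \frac{1}{513}\right) = - \frac{47}{513}$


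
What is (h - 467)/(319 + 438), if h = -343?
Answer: -810/757 ≈ -1.0700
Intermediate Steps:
(h - 467)/(319 + 438) = (-343 - 467)/(319 + 438) = -810/757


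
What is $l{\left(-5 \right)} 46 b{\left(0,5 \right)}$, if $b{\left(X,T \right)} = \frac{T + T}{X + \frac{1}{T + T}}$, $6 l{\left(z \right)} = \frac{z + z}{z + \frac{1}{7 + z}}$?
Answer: $\frac{46000}{27} \approx 1703.7$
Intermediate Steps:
$l{\left(z \right)} = \frac{z}{3 \left(z + \frac{1}{7 + z}\right)}$ ($l{\left(z \right)} = \frac{\left(z + z\right) \frac{1}{z + \frac{1}{7 + z}}}{6} = \frac{2 z \frac{1}{z + \frac{1}{7 + z}}}{6} = \frac{z}{3 \left(z + \frac{1}{7 + z}\right)}$)
$b{\left(X,T \right)} = \frac{2 T}{X + \frac{1}{2 T}}$
$l{\left(-5 \right)} 46 b{\left(0,5 \right)} = \frac{1}{3} \left(-5\right) \frac{1}{1 + \left(-5\right)^{2} + 7 \left(-5\right)} \left(7 - 5\right) 46 \frac{4 \cdot 5^{2}}{1 + 2 \cdot 5 \cdot 0} = \frac{1}{3} \left(-5\right) \frac{1}{1 + 25 - 35} \cdot 2 \cdot 46 \cdot 4 \cdot 25 \frac{1}{1 + 0} = \frac{1}{3} \left(-5\right) \frac{1}{-9} \cdot 2 \cdot 46 \cdot 4 \cdot 25 \cdot 1^{-1} = \frac{1}{3} \left(-5\right) \left(- \frac{1}{9}\right) 2 \cdot 46 \cdot 4 \cdot 25 \cdot 1 = \frac{10}{27} \cdot 46 \cdot 100 = \frac{460}{27} \cdot 100 = \frac{46000}{27}$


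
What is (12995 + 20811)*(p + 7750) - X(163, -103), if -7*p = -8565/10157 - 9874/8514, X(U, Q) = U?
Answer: 79300951204544375/302668443 ≈ 2.6201e+8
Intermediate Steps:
p = 86606314/302668443 (p = -(-8565/10157 - 9874/8514)/7 = -(-8565*1/10157 - 9874*1/8514)/7 = -(-8565/10157 - 4937/4257)/7 = -⅐*(-86606314/43238349) = 86606314/302668443 ≈ 0.28614)
(12995 + 20811)*(p + 7750) - X(163, -103) = (12995 + 20811)*(86606314/302668443 + 7750) - 1*163 = 33806*(2345767039564/302668443) - 163 = 79301000539500584/302668443 - 163 = 79300951204544375/302668443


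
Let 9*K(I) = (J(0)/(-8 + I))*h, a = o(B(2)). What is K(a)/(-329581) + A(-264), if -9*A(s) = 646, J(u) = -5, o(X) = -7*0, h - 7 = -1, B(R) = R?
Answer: -851637319/11864916 ≈ -71.778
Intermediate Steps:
h = 6 (h = 7 - 1 = 6)
o(X) = 0
A(s) = -646/9 (A(s) = -⅑*646 = -646/9)
a = 0
K(I) = -10/(3*(-8 + I)) (K(I) = (-5/(-8 + I)*6)/9 = (-30/(-8 + I))/9 = -10/(3*(-8 + I)))
K(a)/(-329581) + A(-264) = -10/(-24 + 3*0)/(-329581) - 646/9 = -10/(-24 + 0)*(-1/329581) - 646/9 = -10/(-24)*(-1/329581) - 646/9 = -10*(-1/24)*(-1/329581) - 646/9 = (5/12)*(-1/329581) - 646/9 = -5/3954972 - 646/9 = -851637319/11864916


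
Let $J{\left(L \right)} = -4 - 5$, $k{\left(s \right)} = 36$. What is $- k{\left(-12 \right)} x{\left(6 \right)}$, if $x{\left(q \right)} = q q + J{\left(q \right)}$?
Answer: $-972$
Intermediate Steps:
$J{\left(L \right)} = -9$ ($J{\left(L \right)} = -4 - 5 = -9$)
$x{\left(q \right)} = -9 + q^{2}$ ($x{\left(q \right)} = q q - 9 = q^{2} - 9 = -9 + q^{2}$)
$- k{\left(-12 \right)} x{\left(6 \right)} = - 36 \left(-9 + 6^{2}\right) = - 36 \left(-9 + 36\right) = - 36 \cdot 27 = \left(-1\right) 972 = -972$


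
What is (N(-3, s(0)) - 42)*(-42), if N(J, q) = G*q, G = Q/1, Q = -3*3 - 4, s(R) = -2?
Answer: 672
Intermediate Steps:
Q = -13 (Q = -9 - 4 = -13)
G = -13 (G = -13/1 = 1*(-13) = -13)
N(J, q) = -13*q
(N(-3, s(0)) - 42)*(-42) = (-13*(-2) - 42)*(-42) = (26 - 42)*(-42) = -16*(-42) = 672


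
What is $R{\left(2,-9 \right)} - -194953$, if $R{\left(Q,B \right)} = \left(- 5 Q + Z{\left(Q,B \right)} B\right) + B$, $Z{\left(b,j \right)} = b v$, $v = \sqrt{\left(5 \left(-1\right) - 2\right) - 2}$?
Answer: $194934 - 54 i \approx 1.9493 \cdot 10^{5} - 54.0 i$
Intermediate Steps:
$v = 3 i$ ($v = \sqrt{\left(-5 - 2\right) - 2} = \sqrt{-7 - 2} = \sqrt{-9} = 3 i \approx 3.0 i$)
$Z{\left(b,j \right)} = 3 i b$ ($Z{\left(b,j \right)} = b 3 i = 3 i b$)
$R{\left(Q,B \right)} = B - 5 Q + 3 i B Q$ ($R{\left(Q,B \right)} = \left(- 5 Q + 3 i Q B\right) + B = \left(- 5 Q + 3 i B Q\right) + B = B - 5 Q + 3 i B Q$)
$R{\left(2,-9 \right)} - -194953 = \left(-9 - 10 + 3 i \left(-9\right) 2\right) - -194953 = \left(-9 - 10 - 54 i\right) + 194953 = \left(-19 - 54 i\right) + 194953 = 194934 - 54 i$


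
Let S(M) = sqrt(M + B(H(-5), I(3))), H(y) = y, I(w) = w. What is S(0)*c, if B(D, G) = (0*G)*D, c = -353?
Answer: 0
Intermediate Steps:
B(D, G) = 0 (B(D, G) = 0*D = 0)
S(M) = sqrt(M) (S(M) = sqrt(M + 0) = sqrt(M))
S(0)*c = sqrt(0)*(-353) = 0*(-353) = 0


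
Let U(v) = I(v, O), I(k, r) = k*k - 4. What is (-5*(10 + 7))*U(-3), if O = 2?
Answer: -425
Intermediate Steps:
I(k, r) = -4 + k**2 (I(k, r) = k**2 - 4 = -4 + k**2)
U(v) = -4 + v**2
(-5*(10 + 7))*U(-3) = (-5*(10 + 7))*(-4 + (-3)**2) = (-5*17)*(-4 + 9) = -85*5 = -425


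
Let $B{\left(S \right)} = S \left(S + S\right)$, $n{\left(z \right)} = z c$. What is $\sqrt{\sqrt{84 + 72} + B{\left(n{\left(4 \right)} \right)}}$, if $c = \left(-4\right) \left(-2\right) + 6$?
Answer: $\sqrt{6272 + 2 \sqrt{39}} \approx 79.275$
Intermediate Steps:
$c = 14$ ($c = 8 + 6 = 14$)
$n{\left(z \right)} = 14 z$ ($n{\left(z \right)} = z 14 = 14 z$)
$B{\left(S \right)} = 2 S^{2}$ ($B{\left(S \right)} = S 2 S = 2 S^{2}$)
$\sqrt{\sqrt{84 + 72} + B{\left(n{\left(4 \right)} \right)}} = \sqrt{\sqrt{84 + 72} + 2 \left(14 \cdot 4\right)^{2}} = \sqrt{\sqrt{156} + 2 \cdot 56^{2}} = \sqrt{2 \sqrt{39} + 2 \cdot 3136} = \sqrt{2 \sqrt{39} + 6272} = \sqrt{6272 + 2 \sqrt{39}}$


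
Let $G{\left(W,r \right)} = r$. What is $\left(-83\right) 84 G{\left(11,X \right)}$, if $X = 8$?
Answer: $-55776$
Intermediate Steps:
$\left(-83\right) 84 G{\left(11,X \right)} = \left(-83\right) 84 \cdot 8 = \left(-6972\right) 8 = -55776$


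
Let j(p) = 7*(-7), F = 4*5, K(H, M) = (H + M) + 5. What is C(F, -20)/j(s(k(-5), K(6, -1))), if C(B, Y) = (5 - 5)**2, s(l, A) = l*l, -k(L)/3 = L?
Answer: 0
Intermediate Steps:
K(H, M) = 5 + H + M
k(L) = -3*L
s(l, A) = l**2
F = 20
j(p) = -49
C(B, Y) = 0 (C(B, Y) = 0**2 = 0)
C(F, -20)/j(s(k(-5), K(6, -1))) = 0/(-49) = 0*(-1/49) = 0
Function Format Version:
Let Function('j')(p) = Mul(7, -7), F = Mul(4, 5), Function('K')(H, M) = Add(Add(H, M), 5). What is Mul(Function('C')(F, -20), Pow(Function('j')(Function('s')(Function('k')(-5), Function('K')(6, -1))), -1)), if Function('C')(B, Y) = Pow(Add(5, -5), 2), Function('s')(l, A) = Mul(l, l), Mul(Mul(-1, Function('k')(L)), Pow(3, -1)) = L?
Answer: 0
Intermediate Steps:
Function('K')(H, M) = Add(5, H, M)
Function('k')(L) = Mul(-3, L)
Function('s')(l, A) = Pow(l, 2)
F = 20
Function('j')(p) = -49
Function('C')(B, Y) = 0 (Function('C')(B, Y) = Pow(0, 2) = 0)
Mul(Function('C')(F, -20), Pow(Function('j')(Function('s')(Function('k')(-5), Function('K')(6, -1))), -1)) = Mul(0, Pow(-49, -1)) = Mul(0, Rational(-1, 49)) = 0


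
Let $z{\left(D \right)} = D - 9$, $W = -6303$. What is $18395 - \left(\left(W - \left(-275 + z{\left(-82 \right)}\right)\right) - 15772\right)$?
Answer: $40104$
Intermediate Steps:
$z{\left(D \right)} = -9 + D$ ($z{\left(D \right)} = D - 9 = -9 + D$)
$18395 - \left(\left(W - \left(-275 + z{\left(-82 \right)}\right)\right) - 15772\right) = 18395 - \left(\left(-6303 + \left(275 - \left(-9 - 82\right)\right)\right) - 15772\right) = 18395 - \left(\left(-6303 + \left(275 - -91\right)\right) - 15772\right) = 18395 - \left(\left(-6303 + \left(275 + 91\right)\right) - 15772\right) = 18395 - \left(\left(-6303 + 366\right) - 15772\right) = 18395 - \left(-5937 - 15772\right) = 18395 - -21709 = 18395 + 21709 = 40104$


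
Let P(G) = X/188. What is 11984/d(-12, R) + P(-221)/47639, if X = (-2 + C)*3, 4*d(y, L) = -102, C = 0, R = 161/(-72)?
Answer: -107330286041/228381366 ≈ -469.96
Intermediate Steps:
R = -161/72 (R = 161*(-1/72) = -161/72 ≈ -2.2361)
d(y, L) = -51/2 (d(y, L) = (1/4)*(-102) = -51/2)
X = -6 (X = (-2 + 0)*3 = -2*3 = -6)
P(G) = -3/94 (P(G) = -6/188 = -6*1/188 = -3/94)
11984/d(-12, R) + P(-221)/47639 = 11984/(-51/2) - 3/94/47639 = 11984*(-2/51) - 3/94*1/47639 = -23968/51 - 3/4478066 = -107330286041/228381366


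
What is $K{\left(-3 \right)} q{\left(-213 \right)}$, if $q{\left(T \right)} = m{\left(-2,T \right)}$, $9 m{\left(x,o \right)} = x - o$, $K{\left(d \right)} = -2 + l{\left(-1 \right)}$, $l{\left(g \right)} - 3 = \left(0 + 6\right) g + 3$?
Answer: $- \frac{422}{9} \approx -46.889$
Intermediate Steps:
$l{\left(g \right)} = 6 + 6 g$ ($l{\left(g \right)} = 3 + \left(\left(0 + 6\right) g + 3\right) = 3 + \left(6 g + 3\right) = 3 + \left(3 + 6 g\right) = 6 + 6 g$)
$K{\left(d \right)} = -2$ ($K{\left(d \right)} = -2 + \left(6 + 6 \left(-1\right)\right) = -2 + \left(6 - 6\right) = -2 + 0 = -2$)
$m{\left(x,o \right)} = - \frac{o}{9} + \frac{x}{9}$ ($m{\left(x,o \right)} = \frac{x - o}{9} = - \frac{o}{9} + \frac{x}{9}$)
$q{\left(T \right)} = - \frac{2}{9} - \frac{T}{9}$ ($q{\left(T \right)} = - \frac{T}{9} + \frac{1}{9} \left(-2\right) = - \frac{T}{9} - \frac{2}{9} = - \frac{2}{9} - \frac{T}{9}$)
$K{\left(-3 \right)} q{\left(-213 \right)} = - 2 \left(- \frac{2}{9} - - \frac{71}{3}\right) = - 2 \left(- \frac{2}{9} + \frac{71}{3}\right) = \left(-2\right) \frac{211}{9} = - \frac{422}{9}$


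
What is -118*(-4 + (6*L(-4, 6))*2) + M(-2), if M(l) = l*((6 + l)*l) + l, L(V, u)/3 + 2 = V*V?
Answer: -58986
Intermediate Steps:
L(V, u) = -6 + 3*V**2 (L(V, u) = -6 + 3*(V*V) = -6 + 3*V**2)
M(l) = l + l**2*(6 + l) (M(l) = l*(l*(6 + l)) + l = l**2*(6 + l) + l = l + l**2*(6 + l))
-118*(-4 + (6*L(-4, 6))*2) + M(-2) = -118*(-4 + (6*(-6 + 3*(-4)**2))*2) - 2*(1 + (-2)**2 + 6*(-2)) = -118*(-4 + (6*(-6 + 3*16))*2) - 2*(1 + 4 - 12) = -118*(-4 + (6*(-6 + 48))*2) - 2*(-7) = -118*(-4 + (6*42)*2) + 14 = -118*(-4 + 252*2) + 14 = -118*(-4 + 504) + 14 = -118*500 + 14 = -59000 + 14 = -58986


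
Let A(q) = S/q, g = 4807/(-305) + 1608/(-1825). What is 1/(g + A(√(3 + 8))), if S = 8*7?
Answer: 2268700301725/1110102700061 + 694022315000*√11/1110102700061 ≈ 4.1172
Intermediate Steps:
g = -1852643/111325 (g = 4807*(-1/305) + 1608*(-1/1825) = -4807/305 - 1608/1825 = -1852643/111325 ≈ -16.642)
S = 56
A(q) = 56/q
1/(g + A(√(3 + 8))) = 1/(-1852643/111325 + 56/(√(3 + 8))) = 1/(-1852643/111325 + 56/(√11)) = 1/(-1852643/111325 + 56*(√11/11)) = 1/(-1852643/111325 + 56*√11/11)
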